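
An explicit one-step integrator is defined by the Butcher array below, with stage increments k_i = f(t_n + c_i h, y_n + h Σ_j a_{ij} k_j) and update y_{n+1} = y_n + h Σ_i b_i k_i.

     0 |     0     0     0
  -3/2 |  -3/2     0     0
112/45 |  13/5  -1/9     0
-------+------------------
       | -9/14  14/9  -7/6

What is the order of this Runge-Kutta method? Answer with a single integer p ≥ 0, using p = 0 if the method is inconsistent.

0

b = (-9/14, 14/9, -7/6)
c = (0, -3/2, 112/45)
Ac = (0, 0, 1/6)
Σ b_i: (-9/14)·1 + 14/9·1 + (-7/6)·1 = -16/63 ≠ 1 ⇒ order 0.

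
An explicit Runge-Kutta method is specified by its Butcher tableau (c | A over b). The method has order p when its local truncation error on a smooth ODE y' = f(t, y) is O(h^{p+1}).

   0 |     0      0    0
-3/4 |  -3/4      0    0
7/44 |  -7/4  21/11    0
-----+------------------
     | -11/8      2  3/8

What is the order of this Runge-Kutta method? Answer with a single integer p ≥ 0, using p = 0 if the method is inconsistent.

b = (-11/8, 2, 3/8)
c = (0, -3/4, 7/44)
Ac = (0, 0, -63/44)
Σ b_i: (-11/8)·1 + 2·1 + 3/8·1 = 1 ✓
b·c: 2·(-3/4) + 3/8·7/44 = -507/352 ≠ 1/2 ⇒ order 1.

1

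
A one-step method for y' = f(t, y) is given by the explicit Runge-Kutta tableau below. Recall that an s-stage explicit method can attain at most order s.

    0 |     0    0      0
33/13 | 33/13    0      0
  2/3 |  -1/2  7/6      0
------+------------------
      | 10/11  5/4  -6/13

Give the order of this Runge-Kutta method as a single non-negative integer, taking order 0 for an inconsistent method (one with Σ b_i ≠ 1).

b = (10/11, 5/4, -6/13)
c = (0, 33/13, 2/3)
Ac = (0, 0, 77/26)
Σ b_i: 10/11·1 + 5/4·1 + (-6/13)·1 = 971/572 ≠ 1 ⇒ order 0.

0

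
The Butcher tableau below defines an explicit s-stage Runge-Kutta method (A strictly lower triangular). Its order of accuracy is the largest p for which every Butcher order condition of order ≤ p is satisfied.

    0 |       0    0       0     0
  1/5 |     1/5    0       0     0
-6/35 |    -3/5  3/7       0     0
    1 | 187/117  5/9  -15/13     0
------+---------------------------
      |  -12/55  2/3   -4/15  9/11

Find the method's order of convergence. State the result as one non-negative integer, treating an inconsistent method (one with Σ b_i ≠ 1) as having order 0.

b = (-12/55, 2/3, -4/15, 9/11)
c = (0, 1/5, -6/35, 1)
Ac = (0, 0, 3/35, 253/819)
Σ b_i: (-12/55)·1 + 2/3·1 + (-4/15)·1 + 9/11·1 = 1 ✓
b·c: 2/3·1/5 + (-4/15)·(-6/35) + 9/11·1 = 5759/5775 ≠ 1/2 ⇒ order 1.

1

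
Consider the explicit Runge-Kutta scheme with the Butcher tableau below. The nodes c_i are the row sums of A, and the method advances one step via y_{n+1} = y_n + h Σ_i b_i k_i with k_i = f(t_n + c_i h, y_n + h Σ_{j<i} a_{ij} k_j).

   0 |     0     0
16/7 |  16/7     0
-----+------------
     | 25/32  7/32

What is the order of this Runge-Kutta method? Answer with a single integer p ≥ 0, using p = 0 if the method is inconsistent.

b = (25/32, 7/32)
c = (0, 16/7)
Σ b_i: 25/32·1 + 7/32·1 = 1 ✓
b·c: 7/32·16/7 = 1/2 ✓; 2 stages ⇒ order 2.

2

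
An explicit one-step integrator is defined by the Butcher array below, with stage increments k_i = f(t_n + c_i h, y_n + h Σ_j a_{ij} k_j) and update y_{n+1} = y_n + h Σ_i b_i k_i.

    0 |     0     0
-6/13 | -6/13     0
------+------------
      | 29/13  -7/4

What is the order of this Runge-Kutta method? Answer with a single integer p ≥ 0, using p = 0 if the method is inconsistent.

0

b = (29/13, -7/4)
c = (0, -6/13)
Σ b_i: 29/13·1 + (-7/4)·1 = 25/52 ≠ 1 ⇒ order 0.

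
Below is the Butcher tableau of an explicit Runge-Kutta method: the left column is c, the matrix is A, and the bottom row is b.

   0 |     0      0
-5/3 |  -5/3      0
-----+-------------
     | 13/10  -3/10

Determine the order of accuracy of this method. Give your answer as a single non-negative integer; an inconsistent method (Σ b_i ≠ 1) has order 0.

b = (13/10, -3/10)
c = (0, -5/3)
Σ b_i: 13/10·1 + (-3/10)·1 = 1 ✓
b·c: (-3/10)·(-5/3) = 1/2 ✓; 2 stages ⇒ order 2.

2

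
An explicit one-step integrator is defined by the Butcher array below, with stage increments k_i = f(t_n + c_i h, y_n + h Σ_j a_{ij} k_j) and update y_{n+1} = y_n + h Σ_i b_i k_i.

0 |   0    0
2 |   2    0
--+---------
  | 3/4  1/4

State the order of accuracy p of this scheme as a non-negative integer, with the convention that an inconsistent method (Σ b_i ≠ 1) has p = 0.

2

b = (3/4, 1/4)
c = (0, 2)
Σ b_i: 3/4·1 + 1/4·1 = 1 ✓
b·c: 1/4·2 = 1/2 ✓; 2 stages ⇒ order 2.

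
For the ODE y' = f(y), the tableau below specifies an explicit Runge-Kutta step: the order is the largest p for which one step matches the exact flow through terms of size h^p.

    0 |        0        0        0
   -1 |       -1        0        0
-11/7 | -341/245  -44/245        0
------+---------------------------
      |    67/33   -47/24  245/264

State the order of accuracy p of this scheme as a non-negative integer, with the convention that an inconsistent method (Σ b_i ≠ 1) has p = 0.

3

b = (67/33, -47/24, 245/264)
c = (0, -1, -11/7)
Ac = (0, 0, 44/245)
Σ b_i: 67/33·1 + (-47/24)·1 + 245/264·1 = 1 ✓
b·c: (-47/24)·(-1) + 245/264·(-11/7) = 1/2 ✓
b·c²: (-47/24)·1 + 245/264·121/49 = 1/3 ✓
b·Ac: 245/264·44/245 = 1/6 ✓; 3 stages ⇒ order 3.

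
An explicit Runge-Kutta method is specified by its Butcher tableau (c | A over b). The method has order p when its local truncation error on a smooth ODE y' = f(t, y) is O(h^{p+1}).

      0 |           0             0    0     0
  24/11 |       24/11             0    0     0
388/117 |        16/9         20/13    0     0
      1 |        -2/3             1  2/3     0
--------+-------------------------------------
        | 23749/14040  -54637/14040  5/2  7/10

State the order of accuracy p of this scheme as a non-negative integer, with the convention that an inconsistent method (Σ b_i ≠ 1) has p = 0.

b = (23749/14040, -54637/14040, 5/2, 7/10)
c = (0, 24/11, 388/117, 1)
Ac = (0, 0, 480/143, 16960/3861)
Σ b_i: 23749/14040·1 + (-54637/14040)·1 + 5/2·1 + 7/10·1 = 1 ✓
b·c: (-54637/14040)·24/11 + 5/2·388/117 + 7/10·1 = 1/2 ✓
b·c²: (-54637/14040)·576/121 + 5/2·150544/13689 + 7/10·1 = 14558981/1505790 ≠ 1/3 ⇒ order 2.
b·Ac: 5/2·480/143 + 7/10·16960/3861 = 44272/3861 ≠ 1/6

2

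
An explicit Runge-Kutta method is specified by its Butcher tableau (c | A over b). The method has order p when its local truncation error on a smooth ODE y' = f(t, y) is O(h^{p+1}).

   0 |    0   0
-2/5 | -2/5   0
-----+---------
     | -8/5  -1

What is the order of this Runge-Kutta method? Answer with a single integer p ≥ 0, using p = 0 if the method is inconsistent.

0

b = (-8/5, -1)
c = (0, -2/5)
Σ b_i: (-8/5)·1 + (-1)·1 = -13/5 ≠ 1 ⇒ order 0.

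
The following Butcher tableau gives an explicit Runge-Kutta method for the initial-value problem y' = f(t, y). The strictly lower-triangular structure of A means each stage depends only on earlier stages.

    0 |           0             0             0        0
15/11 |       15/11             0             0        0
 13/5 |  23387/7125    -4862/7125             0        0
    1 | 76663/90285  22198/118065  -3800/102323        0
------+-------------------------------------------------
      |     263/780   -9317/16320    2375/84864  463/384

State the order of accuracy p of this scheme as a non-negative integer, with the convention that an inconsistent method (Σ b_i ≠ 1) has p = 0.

b = (263/780, -9317/16320, 2375/84864, 463/384)
c = (0, 15/11, 13/5, 1)
Ac = (0, 0, -442/475, 74/463)
Σ b_i: 263/780·1 + (-9317/16320)·1 + 2375/84864·1 + 463/384·1 = 1 ✓
b·c: (-9317/16320)·15/11 + 2375/84864·13/5 + 463/384·1 = 1/2 ✓
b·c²: (-9317/16320)·225/121 + 2375/84864·169/25 + 463/384·1 = 1/3 ✓
b·Ac: 2375/84864·(-442/475) + 463/384·74/463 = 1/6 ✓
b·c³: (-9317/16320)·3375/1331 + 2375/84864·2197/125 + 463/384·1 = 1/4 ✓
b·(c∘Ac): 2375/84864·(-5746/2375) + 463/384·74/463 = 1/8 ✓
b·Ac²: 2375/84864·(-1326/1045) + 463/384·502/5093 = 1/12 ✓
b·A²c: 463/384·16/463 = 1/24 ✓; 4 stages ⇒ order 4.

4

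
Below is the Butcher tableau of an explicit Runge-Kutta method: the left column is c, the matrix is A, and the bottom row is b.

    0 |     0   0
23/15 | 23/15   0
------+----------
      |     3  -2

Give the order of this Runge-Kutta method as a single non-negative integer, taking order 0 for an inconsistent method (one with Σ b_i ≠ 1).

b = (3, -2)
c = (0, 23/15)
Σ b_i: 3·1 + (-2)·1 = 1 ✓
b·c: (-2)·23/15 = -46/15 ≠ 1/2 ⇒ order 1.

1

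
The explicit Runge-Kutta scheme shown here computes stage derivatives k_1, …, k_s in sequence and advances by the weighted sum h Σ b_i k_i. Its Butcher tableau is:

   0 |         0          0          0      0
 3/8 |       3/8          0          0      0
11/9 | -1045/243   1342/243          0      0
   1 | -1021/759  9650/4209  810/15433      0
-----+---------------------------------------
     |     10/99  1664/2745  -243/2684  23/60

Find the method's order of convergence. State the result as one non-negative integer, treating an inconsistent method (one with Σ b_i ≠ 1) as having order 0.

b = (10/99, 1664/2745, -243/2684, 23/60)
c = (0, 3/8, 11/9, 1)
Ac = (0, 0, 671/324, 85/92)
Σ b_i: 10/99·1 + 1664/2745·1 + (-243/2684)·1 + 23/60·1 = 1 ✓
b·c: 1664/2745·3/8 + (-243/2684)·11/9 + 23/60·1 = 1/2 ✓
b·c²: 1664/2745·9/64 + (-243/2684)·121/81 + 23/60·1 = 1/3 ✓
b·Ac: (-243/2684)·671/324 + 23/60·85/92 = 1/6 ✓
b·c³: 1664/2745·27/512 + (-243/2684)·1331/729 + 23/60·1 = 1/4 ✓
b·(c∘Ac): (-243/2684)·7381/2916 + 23/60·85/92 = 1/8 ✓
b·Ac²: (-243/2684)·671/864 + 23/60·295/736 = 1/12 ✓
b·A²c: 23/60·5/46 = 1/24 ✓; 4 stages ⇒ order 4.

4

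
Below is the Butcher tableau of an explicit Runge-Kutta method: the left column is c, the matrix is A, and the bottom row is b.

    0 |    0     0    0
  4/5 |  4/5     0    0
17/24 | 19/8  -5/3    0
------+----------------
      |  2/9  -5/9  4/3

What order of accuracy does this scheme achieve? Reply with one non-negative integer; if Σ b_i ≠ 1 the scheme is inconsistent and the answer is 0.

2

b = (2/9, -5/9, 4/3)
c = (0, 4/5, 17/24)
Ac = (0, 0, -4/3)
Σ b_i: 2/9·1 + (-5/9)·1 + 4/3·1 = 1 ✓
b·c: (-5/9)·4/5 + 4/3·17/24 = 1/2 ✓
b·c²: (-5/9)·16/25 + 4/3·289/576 = 677/2160 ≠ 1/3 ⇒ order 2.
b·Ac: 4/3·(-4/3) = -16/9 ≠ 1/6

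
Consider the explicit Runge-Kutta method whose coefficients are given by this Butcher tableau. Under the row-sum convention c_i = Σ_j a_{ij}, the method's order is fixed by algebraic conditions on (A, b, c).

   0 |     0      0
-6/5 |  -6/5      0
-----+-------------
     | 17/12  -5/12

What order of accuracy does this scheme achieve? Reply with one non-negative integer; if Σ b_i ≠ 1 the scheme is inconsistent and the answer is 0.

b = (17/12, -5/12)
c = (0, -6/5)
Σ b_i: 17/12·1 + (-5/12)·1 = 1 ✓
b·c: (-5/12)·(-6/5) = 1/2 ✓; 2 stages ⇒ order 2.

2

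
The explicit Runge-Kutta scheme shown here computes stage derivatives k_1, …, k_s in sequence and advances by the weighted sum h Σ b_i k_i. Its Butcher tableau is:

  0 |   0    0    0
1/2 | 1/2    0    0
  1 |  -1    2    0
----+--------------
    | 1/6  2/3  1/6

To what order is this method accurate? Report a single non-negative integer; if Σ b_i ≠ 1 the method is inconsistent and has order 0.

3

b = (1/6, 2/3, 1/6)
c = (0, 1/2, 1)
Ac = (0, 0, 1)
Σ b_i: 1/6·1 + 2/3·1 + 1/6·1 = 1 ✓
b·c: 2/3·1/2 + 1/6·1 = 1/2 ✓
b·c²: 2/3·1/4 + 1/6·1 = 1/3 ✓
b·Ac: 1/6·1 = 1/6 ✓; 3 stages ⇒ order 3.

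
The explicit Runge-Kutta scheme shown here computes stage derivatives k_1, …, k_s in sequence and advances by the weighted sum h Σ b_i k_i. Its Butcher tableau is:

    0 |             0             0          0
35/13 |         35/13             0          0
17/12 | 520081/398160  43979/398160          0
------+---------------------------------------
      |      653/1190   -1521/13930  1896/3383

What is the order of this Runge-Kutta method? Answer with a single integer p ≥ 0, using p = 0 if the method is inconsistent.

b = (653/1190, -1521/13930, 1896/3383)
c = (0, 35/13, 17/12)
Ac = (0, 0, 3383/11376)
Σ b_i: 653/1190·1 + (-1521/13930)·1 + 1896/3383·1 = 1 ✓
b·c: (-1521/13930)·35/13 + 1896/3383·17/12 = 1/2 ✓
b·c²: (-1521/13930)·1225/169 + 1896/3383·289/144 = 1/3 ✓
b·Ac: 1896/3383·3383/11376 = 1/6 ✓; 3 stages ⇒ order 3.

3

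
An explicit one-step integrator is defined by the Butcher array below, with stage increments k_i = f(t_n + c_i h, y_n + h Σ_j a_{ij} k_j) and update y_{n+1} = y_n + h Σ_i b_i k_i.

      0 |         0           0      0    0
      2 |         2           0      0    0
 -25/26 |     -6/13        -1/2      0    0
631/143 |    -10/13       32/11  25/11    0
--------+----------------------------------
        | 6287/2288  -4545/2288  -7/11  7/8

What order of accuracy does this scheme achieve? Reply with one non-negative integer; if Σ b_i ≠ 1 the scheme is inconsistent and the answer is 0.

b = (6287/2288, -4545/2288, -7/11, 7/8)
c = (0, 2, -25/26, 631/143)
Ac = (0, 0, -1, 1039/286)
Σ b_i: 6287/2288·1 + (-4545/2288)·1 + (-7/11)·1 + 7/8·1 = 1 ✓
b·c: (-4545/2288)·2 + (-7/11)·(-25/26) + 7/8·631/143 = 1/2 ✓
b·c²: (-4545/2288)·4 + (-7/11)·625/676 + 7/8·398161/20449 = 1391007/163592 ≠ 1/3 ⇒ order 2.
b·Ac: (-7/11)·(-1) + 7/8·1039/286 = 8729/2288 ≠ 1/6

2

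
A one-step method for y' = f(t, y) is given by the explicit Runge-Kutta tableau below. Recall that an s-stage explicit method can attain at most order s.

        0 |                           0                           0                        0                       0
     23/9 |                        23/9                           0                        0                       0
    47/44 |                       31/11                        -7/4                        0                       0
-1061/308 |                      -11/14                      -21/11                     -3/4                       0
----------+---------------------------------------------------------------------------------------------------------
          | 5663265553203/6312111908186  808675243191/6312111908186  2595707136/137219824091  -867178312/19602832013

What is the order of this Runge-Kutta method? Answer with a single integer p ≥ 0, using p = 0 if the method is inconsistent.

b = (5663265553203/6312111908186, 808675243191/6312111908186, 2595707136/137219824091, -867178312/19602832013)
c = (0, 23/9, 47/44, -1061/308)
Ac = (0, 0, -161/36, -2999/528)
Σ b_i: 5663265553203/6312111908186·1 + 808675243191/6312111908186·1 + 2595707136/137219824091·1 + (-867178312/19602832013)·1 = 1 ✓
b·c: 808675243191/6312111908186·23/9 + 2595707136/137219824091·47/44 + (-867178312/19602832013)·(-1061/308) = 1/2 ✓
b·c²: 808675243191/6312111908186·529/81 + 2595707136/137219824091·2209/1936 + (-867178312/19602832013)·1125721/94864 = 1/3 ✓
b·Ac: 2595707136/137219824091·(-161/36) + (-867178312/19602832013)·(-2999/528) = 1/6 ✓
b·c³: 808675243191/6312111908186·12167/729 + 2595707136/137219824091·103823/85184 + (-867178312/19602832013)·(-1194389981/29218112) = 99656515993233359/25104641257096632 ≠ 1/4 ⇒ order 3.
b·(c∘Ac): 2595707136/137219824091·(-7567/1584) + (-867178312/19602832013)·3181939/162624 = -4947056803159/5175147651432 ≠ 1/8
b·Ac²: 2595707136/137219824091·(-3703/324) + (-867178312/19602832013)·(-2785841/209088) = 17382896964203/46576328862888 ≠ 1/12
b·A²c: (-867178312/19602832013)·161/48 = -17451963529/117616992078 ≠ 1/24

3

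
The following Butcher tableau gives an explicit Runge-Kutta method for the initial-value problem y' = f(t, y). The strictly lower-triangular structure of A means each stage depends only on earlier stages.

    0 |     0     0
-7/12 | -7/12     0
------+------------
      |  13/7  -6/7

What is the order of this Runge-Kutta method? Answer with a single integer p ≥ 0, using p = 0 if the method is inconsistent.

2

b = (13/7, -6/7)
c = (0, -7/12)
Σ b_i: 13/7·1 + (-6/7)·1 = 1 ✓
b·c: (-6/7)·(-7/12) = 1/2 ✓; 2 stages ⇒ order 2.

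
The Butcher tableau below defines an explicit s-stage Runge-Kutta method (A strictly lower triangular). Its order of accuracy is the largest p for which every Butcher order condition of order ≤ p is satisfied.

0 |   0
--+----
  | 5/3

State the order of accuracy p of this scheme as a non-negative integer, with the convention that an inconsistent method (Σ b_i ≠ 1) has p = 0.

b = (5/3)
c = (0)
Σ b_i: 5/3·1 = 5/3 ≠ 1 ⇒ order 0.

0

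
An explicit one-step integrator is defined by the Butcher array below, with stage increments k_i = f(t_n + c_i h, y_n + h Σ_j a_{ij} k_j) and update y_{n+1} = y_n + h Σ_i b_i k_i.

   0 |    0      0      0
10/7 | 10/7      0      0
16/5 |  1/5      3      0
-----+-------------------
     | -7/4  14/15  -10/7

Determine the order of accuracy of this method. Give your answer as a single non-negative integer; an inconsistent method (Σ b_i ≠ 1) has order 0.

0

b = (-7/4, 14/15, -10/7)
c = (0, 10/7, 16/5)
Ac = (0, 0, 30/7)
Σ b_i: (-7/4)·1 + 14/15·1 + (-10/7)·1 = -943/420 ≠ 1 ⇒ order 0.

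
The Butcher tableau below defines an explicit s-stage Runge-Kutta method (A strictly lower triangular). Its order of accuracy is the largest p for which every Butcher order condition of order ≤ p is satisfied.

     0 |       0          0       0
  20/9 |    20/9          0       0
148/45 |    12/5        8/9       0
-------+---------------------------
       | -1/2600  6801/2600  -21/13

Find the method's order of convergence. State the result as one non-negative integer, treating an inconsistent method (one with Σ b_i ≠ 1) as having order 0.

2

b = (-1/2600, 6801/2600, -21/13)
c = (0, 20/9, 148/45)
Ac = (0, 0, 160/81)
Σ b_i: (-1/2600)·1 + 6801/2600·1 + (-21/13)·1 = 1 ✓
b·c: 6801/2600·20/9 + (-21/13)·148/45 = 1/2 ✓
b·c²: 6801/2600·400/81 + (-21/13)·21904/2025 = -4442/975 ≠ 1/3 ⇒ order 2.
b·Ac: (-21/13)·160/81 = -1120/351 ≠ 1/6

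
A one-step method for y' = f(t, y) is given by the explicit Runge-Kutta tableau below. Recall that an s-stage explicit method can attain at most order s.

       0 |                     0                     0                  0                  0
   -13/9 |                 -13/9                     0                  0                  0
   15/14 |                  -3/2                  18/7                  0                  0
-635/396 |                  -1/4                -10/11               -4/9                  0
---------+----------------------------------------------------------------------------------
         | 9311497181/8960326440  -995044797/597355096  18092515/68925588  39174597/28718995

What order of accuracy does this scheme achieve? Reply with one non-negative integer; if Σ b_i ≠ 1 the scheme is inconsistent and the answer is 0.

b = (9311497181/8960326440, -995044797/597355096, 18092515/68925588, 39174597/28718995)
c = (0, -13/9, 15/14, -635/396)
Ac = (0, 0, -26/7, 580/693)
Σ b_i: 9311497181/8960326440·1 + (-995044797/597355096)·1 + 18092515/68925588·1 + 39174597/28718995·1 = 1 ✓
b·c: (-995044797/597355096)·(-13/9) + 18092515/68925588·15/14 + 39174597/28718995·(-635/396) = 1/2 ✓
b·c²: (-995044797/597355096)·169/81 + 18092515/68925588·225/196 + 39174597/28718995·403225/156816 = 1/3 ✓
b·Ac: 18092515/68925588·(-26/7) + 39174597/28718995·580/693 = 1/6 ✓
b·c³: (-995044797/597355096)·(-2197/729) + 18092515/68925588·3375/2744 + 39174597/28718995·(-256047875/62099136) = -215038898881/764246919744 ≠ 1/4 ⇒ order 3.
b·(c∘Ac): 18092515/68925588·(-195/49) + 39174597/28718995·(-92075/68607) = -66060135/22975196 ≠ 1/8
b·Ac²: 18092515/68925588·338/63 + 39174597/28718995·(-105085/43659) = -4070784923/2171156022 ≠ 1/12
b·A²c: 39174597/28718995·104/63 = 64669176/28718995 ≠ 1/24

3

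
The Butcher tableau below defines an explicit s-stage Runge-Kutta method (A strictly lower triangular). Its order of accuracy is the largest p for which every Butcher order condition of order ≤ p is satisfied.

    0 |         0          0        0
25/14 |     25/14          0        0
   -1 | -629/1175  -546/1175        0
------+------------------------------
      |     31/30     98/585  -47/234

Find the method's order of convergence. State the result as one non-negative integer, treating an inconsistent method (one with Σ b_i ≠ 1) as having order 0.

3

b = (31/30, 98/585, -47/234)
c = (0, 25/14, -1)
Ac = (0, 0, -39/47)
Σ b_i: 31/30·1 + 98/585·1 + (-47/234)·1 = 1 ✓
b·c: 98/585·25/14 + (-47/234)·(-1) = 1/2 ✓
b·c²: 98/585·625/196 + (-47/234)·1 = 1/3 ✓
b·Ac: (-47/234)·(-39/47) = 1/6 ✓; 3 stages ⇒ order 3.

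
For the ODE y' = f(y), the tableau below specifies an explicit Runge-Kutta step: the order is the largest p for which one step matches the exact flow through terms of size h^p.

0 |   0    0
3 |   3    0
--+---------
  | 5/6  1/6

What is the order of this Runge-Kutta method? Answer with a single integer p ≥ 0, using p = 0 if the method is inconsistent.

2

b = (5/6, 1/6)
c = (0, 3)
Σ b_i: 5/6·1 + 1/6·1 = 1 ✓
b·c: 1/6·3 = 1/2 ✓; 2 stages ⇒ order 2.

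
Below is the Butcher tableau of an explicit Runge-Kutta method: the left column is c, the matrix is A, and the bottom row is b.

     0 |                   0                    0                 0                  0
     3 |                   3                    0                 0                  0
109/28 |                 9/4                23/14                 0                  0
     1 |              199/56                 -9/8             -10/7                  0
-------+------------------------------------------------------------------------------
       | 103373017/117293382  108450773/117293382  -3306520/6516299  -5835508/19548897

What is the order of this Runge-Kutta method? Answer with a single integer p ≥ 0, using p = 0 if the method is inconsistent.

3

b = (103373017/117293382, 108450773/117293382, -3306520/6516299, -5835508/19548897)
c = (0, 3, 109/28, 1)
Ac = (0, 0, 69/14, -3503/392)
Σ b_i: 103373017/117293382·1 + 108450773/117293382·1 + (-3306520/6516299)·1 + (-5835508/19548897)·1 = 1 ✓
b·c: 108450773/117293382·3 + (-3306520/6516299)·109/28 + (-5835508/19548897)·1 = 1/2 ✓
b·c²: 108450773/117293382·9 + (-3306520/6516299)·11881/784 + (-5835508/19548897)·1 = 1/3 ✓
b·Ac: (-3306520/6516299)·69/14 + (-5835508/19548897)·(-3503/392) = 1/6 ✓
b·c³: 108450773/117293382·27 + (-3306520/6516299)·1295029/21952 + (-5835508/19548897)·1 = -823986071/156391176 ≠ 1/4 ⇒ order 3.
b·(c∘Ac): (-3306520/6516299)·7521/392 + (-5835508/19548897)·(-3503/392) = -276342991/39097794 ≠ 1/8
b·Ac²: (-3306520/6516299)·207/14 + (-5835508/19548897)·(-21797/686) = 271249702/136842279 ≠ 1/12
b·A²c: (-5835508/19548897)·(-345/49) = 13695580/6516299 ≠ 1/24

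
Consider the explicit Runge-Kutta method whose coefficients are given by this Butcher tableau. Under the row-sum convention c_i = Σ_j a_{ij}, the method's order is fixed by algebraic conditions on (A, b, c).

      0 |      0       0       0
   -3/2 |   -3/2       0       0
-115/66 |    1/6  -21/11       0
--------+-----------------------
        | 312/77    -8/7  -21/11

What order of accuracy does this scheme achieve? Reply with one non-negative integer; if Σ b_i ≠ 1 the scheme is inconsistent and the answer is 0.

1

b = (312/77, -8/7, -21/11)
c = (0, -3/2, -115/66)
Ac = (0, 0, 63/22)
Σ b_i: 312/77·1 + (-8/7)·1 + (-21/11)·1 = 1 ✓
b·c: (-8/7)·(-3/2) + (-21/11)·(-115/66) = 8539/1694 ≠ 1/2 ⇒ order 1.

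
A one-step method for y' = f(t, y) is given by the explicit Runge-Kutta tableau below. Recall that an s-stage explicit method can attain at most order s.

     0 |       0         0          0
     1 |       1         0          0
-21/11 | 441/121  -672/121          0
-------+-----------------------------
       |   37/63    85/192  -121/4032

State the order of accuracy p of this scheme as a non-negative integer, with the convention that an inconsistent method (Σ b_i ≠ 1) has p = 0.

3

b = (37/63, 85/192, -121/4032)
c = (0, 1, -21/11)
Ac = (0, 0, -672/121)
Σ b_i: 37/63·1 + 85/192·1 + (-121/4032)·1 = 1 ✓
b·c: 85/192·1 + (-121/4032)·(-21/11) = 1/2 ✓
b·c²: 85/192·1 + (-121/4032)·441/121 = 1/3 ✓
b·Ac: (-121/4032)·(-672/121) = 1/6 ✓; 3 stages ⇒ order 3.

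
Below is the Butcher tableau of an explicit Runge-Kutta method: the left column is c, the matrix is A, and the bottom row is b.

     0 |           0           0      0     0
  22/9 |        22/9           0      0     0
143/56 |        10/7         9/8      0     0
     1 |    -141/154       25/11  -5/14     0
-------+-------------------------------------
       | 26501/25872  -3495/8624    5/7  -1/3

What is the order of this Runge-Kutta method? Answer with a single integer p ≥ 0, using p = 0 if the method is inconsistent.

b = (26501/25872, -3495/8624, 5/7, -1/3)
c = (0, 22/9, 143/56, 1)
Ac = (0, 0, 11/4, 32765/7056)
Σ b_i: 26501/25872·1 + (-3495/8624)·1 + 5/7·1 + (-1/3)·1 = 1 ✓
b·c: (-3495/8624)·22/9 + 5/7·143/56 + (-1/3)·1 = 1/2 ✓
b·c²: (-3495/8624)·484/81 + 5/7·20449/3136 + (-1/3)·1 = 1127767/592704 ≠ 1/3 ⇒ order 2.
b·Ac: 5/7·11/4 + (-1/3)·32765/7056 = 8815/21168 ≠ 1/6

2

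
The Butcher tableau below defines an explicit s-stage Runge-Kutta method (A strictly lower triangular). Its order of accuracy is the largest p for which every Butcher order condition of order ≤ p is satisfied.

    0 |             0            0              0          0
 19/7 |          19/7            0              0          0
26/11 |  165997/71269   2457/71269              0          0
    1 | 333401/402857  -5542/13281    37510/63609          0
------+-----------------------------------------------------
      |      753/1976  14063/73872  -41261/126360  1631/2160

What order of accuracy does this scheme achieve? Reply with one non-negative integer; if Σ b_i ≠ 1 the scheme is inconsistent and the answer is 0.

b = (753/1976, 14063/73872, -41261/126360, 1631/2160)
c = (0, 19/7, 26/11, 1)
Ac = (0, 0, 351/3751, 426/1631)
Σ b_i: 753/1976·1 + 14063/73872·1 + (-41261/126360)·1 + 1631/2160·1 = 1 ✓
b·c: 14063/73872·19/7 + (-41261/126360)·26/11 + 1631/2160·1 = 1/2 ✓
b·c²: 14063/73872·361/49 + (-41261/126360)·676/121 + 1631/2160·1 = 1/3 ✓
b·Ac: (-41261/126360)·351/3751 + 1631/2160·426/1631 = 1/6 ✓
b·c³: 14063/73872·6859/343 + (-41261/126360)·17576/1331 + 1631/2160·1 = 1/4 ✓
b·(c∘Ac): (-41261/126360)·9126/41261 + 1631/2160·426/1631 = 1/8 ✓
b·Ac²: (-41261/126360)·6669/26257 + 1631/2160·2514/11417 = 1/12 ✓
b·A²c: 1631/2160·90/1631 = 1/24 ✓; 4 stages ⇒ order 4.

4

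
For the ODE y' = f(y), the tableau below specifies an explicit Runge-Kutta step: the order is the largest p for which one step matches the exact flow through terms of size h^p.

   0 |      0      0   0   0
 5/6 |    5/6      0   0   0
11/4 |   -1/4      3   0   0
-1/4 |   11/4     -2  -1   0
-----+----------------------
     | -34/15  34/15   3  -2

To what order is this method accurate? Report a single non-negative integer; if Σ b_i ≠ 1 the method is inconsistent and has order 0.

1

b = (-34/15, 34/15, 3, -2)
c = (0, 5/6, 11/4, -1/4)
Ac = (0, 0, 5/2, -53/12)
Σ b_i: (-34/15)·1 + 34/15·1 + 3·1 + (-2)·1 = 1 ✓
b·c: 34/15·5/6 + 3·11/4 + (-2)·(-1/4) = 383/36 ≠ 1/2 ⇒ order 1.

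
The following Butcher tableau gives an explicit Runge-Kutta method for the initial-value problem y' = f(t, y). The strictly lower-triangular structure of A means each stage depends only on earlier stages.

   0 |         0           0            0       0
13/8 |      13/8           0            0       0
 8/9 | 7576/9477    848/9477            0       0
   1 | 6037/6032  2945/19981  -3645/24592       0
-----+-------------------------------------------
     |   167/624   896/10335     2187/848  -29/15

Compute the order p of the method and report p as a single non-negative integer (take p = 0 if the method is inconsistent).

b = (167/624, 896/10335, 2187/848, -29/15)
c = (0, 13/8, 8/9, 1)
Ac = (0, 0, 106/729, 25/232)
Σ b_i: 167/624·1 + 896/10335·1 + 2187/848·1 + (-29/15)·1 = 1 ✓
b·c: 896/10335·13/8 + 2187/848·8/9 + (-29/15)·1 = 1/2 ✓
b·c²: 896/10335·169/64 + 2187/848·64/81 + (-29/15)·1 = 1/3 ✓
b·Ac: 2187/848·106/729 + (-29/15)·25/232 = 1/6 ✓
b·c³: 896/10335·2197/512 + 2187/848·512/729 + (-29/15)·1 = 1/4 ✓
b·(c∘Ac): 2187/848·848/6561 + (-29/15)·25/232 = 1/8 ✓
b·Ac²: 2187/848·689/2916 + (-29/15)·505/1856 = 1/12 ✓
b·A²c: (-29/15)·(-5/232) = 1/24 ✓; 4 stages ⇒ order 4.

4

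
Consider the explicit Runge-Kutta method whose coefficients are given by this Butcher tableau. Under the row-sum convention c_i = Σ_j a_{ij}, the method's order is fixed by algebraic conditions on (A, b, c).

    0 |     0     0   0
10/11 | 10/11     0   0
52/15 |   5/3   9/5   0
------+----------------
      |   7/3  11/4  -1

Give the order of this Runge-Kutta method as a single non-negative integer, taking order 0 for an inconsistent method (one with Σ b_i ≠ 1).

b = (7/3, 11/4, -1)
c = (0, 10/11, 52/15)
Ac = (0, 0, 18/11)
Σ b_i: 7/3·1 + 11/4·1 + (-1)·1 = 49/12 ≠ 1 ⇒ order 0.

0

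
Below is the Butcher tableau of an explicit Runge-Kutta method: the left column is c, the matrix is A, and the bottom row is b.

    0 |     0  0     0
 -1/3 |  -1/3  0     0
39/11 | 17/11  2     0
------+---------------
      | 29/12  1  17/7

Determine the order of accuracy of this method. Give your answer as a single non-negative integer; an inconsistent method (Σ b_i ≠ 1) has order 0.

b = (29/12, 1, 17/7)
c = (0, -1/3, 39/11)
Ac = (0, 0, -2/3)
Σ b_i: 29/12·1 + 1·1 + 17/7·1 = 491/84 ≠ 1 ⇒ order 0.

0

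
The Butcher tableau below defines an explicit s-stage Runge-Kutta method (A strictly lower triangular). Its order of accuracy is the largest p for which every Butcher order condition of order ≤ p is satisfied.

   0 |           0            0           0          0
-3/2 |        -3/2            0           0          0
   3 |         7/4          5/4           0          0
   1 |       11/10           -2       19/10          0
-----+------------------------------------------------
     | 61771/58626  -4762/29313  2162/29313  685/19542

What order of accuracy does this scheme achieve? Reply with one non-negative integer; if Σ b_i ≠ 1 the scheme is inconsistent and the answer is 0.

b = (61771/58626, -4762/29313, 2162/29313, 685/19542)
c = (0, -3/2, 3, 1)
Ac = (0, 0, -15/8, 87/10)
Σ b_i: 61771/58626·1 + (-4762/29313)·1 + 2162/29313·1 + 685/19542·1 = 1 ✓
b·c: (-4762/29313)·(-3/2) + 2162/29313·3 + 685/19542·1 = 1/2 ✓
b·c²: (-4762/29313)·9/4 + 2162/29313·9 + 685/19542·1 = 1/3 ✓
b·Ac: 2162/29313·(-15/8) + 685/19542·87/10 = 1/6 ✓
b·c³: (-4762/29313)·(-27/8) + 2162/29313·27 + 685/19542·1 = 100631/39084 ≠ 1/4 ⇒ order 3.
b·(c∘Ac): 2162/29313·(-45/8) + 685/19542·87/10 = -358/3257 ≠ 1/8
b·Ac²: 2162/29313·45/16 + 685/19542·63/5 = 16913/26056 ≠ 1/12
b·A²c: 685/19542·(-57/16) = -13015/104224 ≠ 1/24

3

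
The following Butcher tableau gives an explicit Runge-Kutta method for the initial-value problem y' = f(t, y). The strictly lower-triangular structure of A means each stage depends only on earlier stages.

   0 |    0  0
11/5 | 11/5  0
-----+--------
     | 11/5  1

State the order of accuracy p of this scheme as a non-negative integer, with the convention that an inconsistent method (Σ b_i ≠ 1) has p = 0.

0

b = (11/5, 1)
c = (0, 11/5)
Σ b_i: 11/5·1 + 1·1 = 16/5 ≠ 1 ⇒ order 0.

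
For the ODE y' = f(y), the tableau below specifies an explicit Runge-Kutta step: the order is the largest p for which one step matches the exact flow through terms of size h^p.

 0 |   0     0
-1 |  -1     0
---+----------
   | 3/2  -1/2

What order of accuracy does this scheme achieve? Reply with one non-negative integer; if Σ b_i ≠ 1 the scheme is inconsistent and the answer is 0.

2

b = (3/2, -1/2)
c = (0, -1)
Σ b_i: 3/2·1 + (-1/2)·1 = 1 ✓
b·c: (-1/2)·(-1) = 1/2 ✓; 2 stages ⇒ order 2.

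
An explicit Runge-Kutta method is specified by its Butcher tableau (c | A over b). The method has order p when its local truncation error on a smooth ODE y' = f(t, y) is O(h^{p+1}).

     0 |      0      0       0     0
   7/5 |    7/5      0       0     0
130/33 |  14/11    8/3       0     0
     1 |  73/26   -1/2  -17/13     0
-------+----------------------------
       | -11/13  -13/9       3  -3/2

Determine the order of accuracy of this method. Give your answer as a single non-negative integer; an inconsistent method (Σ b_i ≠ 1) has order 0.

0

b = (-11/13, -13/9, 3, -3/2)
c = (0, 7/5, 130/33, 1)
Ac = (0, 0, 56/15, -1931/330)
Σ b_i: (-11/13)·1 + (-13/9)·1 + 3·1 + (-3/2)·1 = -185/234 ≠ 1 ⇒ order 0.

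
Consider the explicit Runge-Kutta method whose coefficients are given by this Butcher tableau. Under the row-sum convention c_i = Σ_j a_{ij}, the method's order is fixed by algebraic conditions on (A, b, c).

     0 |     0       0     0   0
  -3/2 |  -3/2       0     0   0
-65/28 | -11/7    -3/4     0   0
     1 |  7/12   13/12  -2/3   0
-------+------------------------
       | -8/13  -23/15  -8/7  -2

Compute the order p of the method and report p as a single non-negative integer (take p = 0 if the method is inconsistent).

0

b = (-8/13, -23/15, -8/7, -2)
c = (0, -3/2, -65/28, 1)
Ac = (0, 0, 9/8, -13/168)
Σ b_i: (-8/13)·1 + (-23/15)·1 + (-8/7)·1 + (-2)·1 = -7223/1365 ≠ 1 ⇒ order 0.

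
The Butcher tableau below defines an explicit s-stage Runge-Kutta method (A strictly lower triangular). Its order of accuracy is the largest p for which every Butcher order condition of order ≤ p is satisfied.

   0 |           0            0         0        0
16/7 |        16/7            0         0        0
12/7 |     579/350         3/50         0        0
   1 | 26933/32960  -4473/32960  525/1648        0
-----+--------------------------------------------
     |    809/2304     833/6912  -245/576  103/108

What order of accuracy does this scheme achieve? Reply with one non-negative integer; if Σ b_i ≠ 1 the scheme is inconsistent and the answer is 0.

b = (809/2304, 833/6912, -245/576, 103/108)
c = (0, 16/7, 12/7, 1)
Ac = (0, 0, 24/175, 243/1030)
Σ b_i: 809/2304·1 + 833/6912·1 + (-245/576)·1 + 103/108·1 = 1 ✓
b·c: 833/6912·16/7 + (-245/576)·12/7 + 103/108·1 = 1/2 ✓
b·c²: 833/6912·256/49 + (-245/576)·144/49 + 103/108·1 = 1/3 ✓
b·Ac: (-245/576)·24/175 + 103/108·243/1030 = 1/6 ✓
b·c³: 833/6912·4096/343 + (-245/576)·1728/343 + 103/108·1 = 1/4 ✓
b·(c∘Ac): (-245/576)·288/1225 + 103/108·243/1030 = 1/8 ✓
b·Ac²: (-245/576)·384/1225 + 103/108·117/515 = 1/12 ✓
b·A²c: 103/108·9/206 = 1/24 ✓; 4 stages ⇒ order 4.

4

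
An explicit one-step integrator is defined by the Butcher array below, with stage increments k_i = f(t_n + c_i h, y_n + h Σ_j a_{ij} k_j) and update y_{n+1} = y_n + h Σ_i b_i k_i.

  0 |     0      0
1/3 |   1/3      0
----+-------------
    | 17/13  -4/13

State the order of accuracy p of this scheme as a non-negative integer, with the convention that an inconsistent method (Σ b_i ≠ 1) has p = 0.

b = (17/13, -4/13)
c = (0, 1/3)
Σ b_i: 17/13·1 + (-4/13)·1 = 1 ✓
b·c: (-4/13)·1/3 = -4/39 ≠ 1/2 ⇒ order 1.

1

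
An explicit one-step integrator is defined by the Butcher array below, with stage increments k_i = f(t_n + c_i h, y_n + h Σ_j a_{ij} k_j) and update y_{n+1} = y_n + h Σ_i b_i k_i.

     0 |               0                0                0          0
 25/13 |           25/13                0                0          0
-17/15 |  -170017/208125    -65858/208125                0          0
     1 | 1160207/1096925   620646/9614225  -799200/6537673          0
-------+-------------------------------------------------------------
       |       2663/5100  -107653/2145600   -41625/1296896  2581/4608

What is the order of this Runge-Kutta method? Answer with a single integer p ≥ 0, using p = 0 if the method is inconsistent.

b = (2663/5100, -107653/2145600, -41625/1296896, 2581/4608)
c = (0, 25/13, -17/15, 1)
Ac = (0, 0, -5066/8325, 678/2581)
Σ b_i: 2663/5100·1 + (-107653/2145600)·1 + (-41625/1296896)·1 + 2581/4608·1 = 1 ✓
b·c: (-107653/2145600)·25/13 + (-41625/1296896)·(-17/15) + 2581/4608·1 = 1/2 ✓
b·c²: (-107653/2145600)·625/169 + (-41625/1296896)·289/225 + 2581/4608·1 = 1/3 ✓
b·Ac: (-41625/1296896)·(-5066/8325) + 2581/4608·678/2581 = 1/6 ✓
b·c³: (-107653/2145600)·15625/2197 + (-41625/1296896)·(-4913/3375) + 2581/4608·1 = 1/4 ✓
b·(c∘Ac): (-41625/1296896)·86122/124875 + 2581/4608·678/2581 = 1/8 ✓
b·Ac²: (-41625/1296896)·(-5066/4329) + 2581/4608·2742/33553 = 1/12 ✓
b·A²c: 2581/4608·192/2581 = 1/24 ✓; 4 stages ⇒ order 4.

4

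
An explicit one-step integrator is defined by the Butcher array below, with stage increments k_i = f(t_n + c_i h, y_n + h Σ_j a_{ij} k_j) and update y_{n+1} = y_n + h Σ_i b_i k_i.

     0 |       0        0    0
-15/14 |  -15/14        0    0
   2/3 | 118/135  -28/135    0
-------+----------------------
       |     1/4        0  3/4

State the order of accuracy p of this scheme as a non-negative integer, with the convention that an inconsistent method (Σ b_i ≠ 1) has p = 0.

3

b = (1/4, 0, 3/4)
c = (0, -15/14, 2/3)
Ac = (0, 0, 2/9)
Σ b_i: 1/4·1 + 3/4·1 = 1 ✓
b·c: 3/4·2/3 = 1/2 ✓
b·c²: 3/4·4/9 = 1/3 ✓
b·Ac: 3/4·2/9 = 1/6 ✓; 3 stages ⇒ order 3.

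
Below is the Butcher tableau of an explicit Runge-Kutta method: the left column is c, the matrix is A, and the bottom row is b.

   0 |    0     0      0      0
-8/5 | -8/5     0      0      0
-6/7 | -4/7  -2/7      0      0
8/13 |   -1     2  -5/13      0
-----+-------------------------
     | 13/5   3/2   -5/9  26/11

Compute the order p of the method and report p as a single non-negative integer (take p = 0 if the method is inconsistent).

b = (13/5, 3/2, -5/9, 26/11)
c = (0, -8/5, -6/7, 8/13)
Ac = (0, 0, 16/35, -1306/455)
Σ b_i: 13/5·1 + 3/2·1 + (-5/9)·1 + 26/11·1 = 5849/990 ≠ 1 ⇒ order 0.

0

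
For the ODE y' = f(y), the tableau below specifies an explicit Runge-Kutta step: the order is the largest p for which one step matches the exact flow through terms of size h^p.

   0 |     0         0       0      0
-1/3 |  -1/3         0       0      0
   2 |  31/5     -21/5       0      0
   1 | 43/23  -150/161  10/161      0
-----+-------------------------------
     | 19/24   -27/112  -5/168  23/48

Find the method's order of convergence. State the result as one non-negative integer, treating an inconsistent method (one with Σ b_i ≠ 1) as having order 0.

b = (19/24, -27/112, -5/168, 23/48)
c = (0, -1/3, 2, 1)
Ac = (0, 0, 7/5, 10/23)
Σ b_i: 19/24·1 + (-27/112)·1 + (-5/168)·1 + 23/48·1 = 1 ✓
b·c: (-27/112)·(-1/3) + (-5/168)·2 + 23/48·1 = 1/2 ✓
b·c²: (-27/112)·1/9 + (-5/168)·4 + 23/48·1 = 1/3 ✓
b·Ac: (-5/168)·7/5 + 23/48·10/23 = 1/6 ✓
b·c³: (-27/112)·(-1/27) + (-5/168)·8 + 23/48·1 = 1/4 ✓
b·(c∘Ac): (-5/168)·14/5 + 23/48·10/23 = 1/8 ✓
b·Ac²: (-5/168)·(-7/15) + 23/48·10/69 = 1/12 ✓
b·A²c: 23/48·2/23 = 1/24 ✓; 4 stages ⇒ order 4.

4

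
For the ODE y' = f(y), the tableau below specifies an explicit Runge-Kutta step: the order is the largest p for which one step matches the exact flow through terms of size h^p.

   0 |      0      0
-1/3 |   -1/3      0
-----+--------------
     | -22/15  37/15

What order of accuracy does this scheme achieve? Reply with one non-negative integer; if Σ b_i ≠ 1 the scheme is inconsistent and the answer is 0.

b = (-22/15, 37/15)
c = (0, -1/3)
Σ b_i: (-22/15)·1 + 37/15·1 = 1 ✓
b·c: 37/15·(-1/3) = -37/45 ≠ 1/2 ⇒ order 1.

1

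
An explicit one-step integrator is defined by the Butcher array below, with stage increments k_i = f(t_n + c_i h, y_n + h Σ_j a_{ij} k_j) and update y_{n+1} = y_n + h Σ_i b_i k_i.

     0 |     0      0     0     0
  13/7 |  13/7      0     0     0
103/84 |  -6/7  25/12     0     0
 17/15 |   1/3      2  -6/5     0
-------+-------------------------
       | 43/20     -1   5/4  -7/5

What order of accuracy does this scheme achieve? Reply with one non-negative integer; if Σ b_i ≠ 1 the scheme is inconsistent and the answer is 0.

b = (43/20, -1, 5/4, -7/5)
c = (0, 13/7, 103/84, 17/15)
Ac = (0, 0, 325/84, 157/70)
Σ b_i: 43/20·1 + (-1)·1 + 5/4·1 + (-7/5)·1 = 1 ✓
b·c: (-1)·13/7 + 5/4·103/84 + (-7/5)·17/15 = -5351/2800 ≠ 1/2 ⇒ order 1.

1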